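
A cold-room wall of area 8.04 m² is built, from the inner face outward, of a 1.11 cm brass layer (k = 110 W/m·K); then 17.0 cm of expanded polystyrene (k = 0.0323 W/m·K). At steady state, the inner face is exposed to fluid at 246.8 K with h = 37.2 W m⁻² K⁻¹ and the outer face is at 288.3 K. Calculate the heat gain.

Series thermal resistances, inner to outer:
  R_conv,in = 1/(hA) = 1/(37.2·8.04) = 0.003343 K/W
  R_brass = L/(kA) = 0.0111/(110·8.04) = 1.255×10^-5 K/W
  R_expanded polystyrene = L/(kA) = 0.170/(0.0323·8.04) = 0.6546 K/W
ΣR = 0.003343 + 1.255×10^-5 + 0.6546 = 0.6580 K/W
Q = ΔT/ΣR = (246.8 K − 288.3 K)/0.6580 = -63.1 W
(Negative Q ⇒ heat flows inward; heat gain = 63.1 W.)

Q = 63.1 W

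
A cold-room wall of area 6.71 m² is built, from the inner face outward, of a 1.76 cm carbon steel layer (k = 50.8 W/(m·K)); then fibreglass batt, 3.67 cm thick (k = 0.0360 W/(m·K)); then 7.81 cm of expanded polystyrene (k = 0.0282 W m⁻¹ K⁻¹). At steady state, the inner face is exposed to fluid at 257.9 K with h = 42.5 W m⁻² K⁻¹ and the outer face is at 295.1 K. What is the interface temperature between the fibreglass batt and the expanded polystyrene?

T = 268.08 K

Resistance network (inner→outer):
  R_conv,in = 1/(hA) = 1/(42.5·6.71) = 0.003507 K/W
  R_carbon steel = L/(kA) = 0.0176/(50.8·6.71) = 5.163×10^-5 K/W
  R_fibreglass batt = L/(kA) = 0.0367/(0.0360·6.71) = 0.1519 K/W
  R_expanded polystyrene = L/(kA) = 0.0781/(0.0282·6.71) = 0.4127 K/W
ΣR = 0.003507 + 5.163×10^-5 + 0.1519 + 0.4127 = 0.5682 K/W
Q = ΔT/ΣR = (257.9 K − 295.1 K)/0.5682 = -65.47 W
From the inner boundary to the fibreglass batt/expanded polystyrene interface, ΣR_partial = 0.1555 K/W.
T_interface = T_in − Q·ΣR_partial = 257.9 K − (-65.47)(0.1555) = 268.08 K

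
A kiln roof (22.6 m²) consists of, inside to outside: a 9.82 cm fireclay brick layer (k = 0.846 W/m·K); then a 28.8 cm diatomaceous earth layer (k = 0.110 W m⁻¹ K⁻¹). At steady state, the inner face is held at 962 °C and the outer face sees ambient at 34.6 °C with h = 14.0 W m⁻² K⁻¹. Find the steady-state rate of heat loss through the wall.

Series thermal resistances, inner to outer:
  R_fireclay brick = L/(kA) = 0.0982/(0.846·22.6) = 0.005136 K/W
  R_diatomaceous earth = L/(kA) = 0.288/(0.110·22.6) = 0.1158 K/W
  R_conv,out = 1/(hA) = 1/(14.0·22.6) = 0.003161 K/W
ΣR = 0.005136 + 0.1158 + 0.003161 = 0.1241 K/W
Q = ΔT/ΣR = (962 °C − 34.6 °C)/0.1241 = 7470 W

Q = 7.47 kW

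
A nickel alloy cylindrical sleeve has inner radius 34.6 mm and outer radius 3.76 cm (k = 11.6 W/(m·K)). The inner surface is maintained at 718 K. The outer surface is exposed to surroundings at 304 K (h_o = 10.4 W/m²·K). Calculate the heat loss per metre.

Q' = 1010 W/m

Series thermal resistances, inner to outer:
  R'_nickel alloy = ln(0.0376/0.0346)/(2πk) = 0.08315/(2π·11.6) = 0.001141 m·K/W
  R'_conv,out = 1/(2πr h) = 1/(2π·0.0376·10.4) = 0.4070 m·K/W
ΣR = 0.001141 + 0.4070 = 0.4081 m·K/W
Q' = ΔT/ΣR = (718 K − 304 K)/0.4081 = 1010 W/m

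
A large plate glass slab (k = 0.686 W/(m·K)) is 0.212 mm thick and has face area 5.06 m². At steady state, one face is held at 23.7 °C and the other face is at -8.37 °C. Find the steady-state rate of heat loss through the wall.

Q = kA·ΔT/L = 0.686 × 5.06 × |23.7 °C − -8.37 °C| / 2.12×10^-4 = 5.25×10^5 W

Q = 5.25×10^5 W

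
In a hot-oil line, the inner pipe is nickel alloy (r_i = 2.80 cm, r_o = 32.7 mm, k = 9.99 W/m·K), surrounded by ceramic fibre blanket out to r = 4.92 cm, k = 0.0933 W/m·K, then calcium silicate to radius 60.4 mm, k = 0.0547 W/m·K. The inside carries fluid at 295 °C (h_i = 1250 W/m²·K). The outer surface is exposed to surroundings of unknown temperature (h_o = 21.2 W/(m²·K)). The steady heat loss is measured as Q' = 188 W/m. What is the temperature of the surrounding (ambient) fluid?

T_out = 27.1 °C

Sum the resistances:
  R'_conv,in = 1/(2πr h) = 1/(2π·0.0280·1250) = 0.004547 m·K/W
  R'_nickel alloy = ln(0.0327/0.0280)/(2πk) = 0.1552/(2π·9.99) = 0.002472 m·K/W
  R'_ceramic fibre blanket = ln(0.0492/0.0327)/(2πk) = 0.4085/(2π·0.0933) = 0.6969 m·K/W
  R'_calcium silicate = ln(0.0604/0.0492)/(2πk) = 0.2051/(2π·0.0547) = 0.5967 m·K/W
  R'_conv,out = 1/(2πr h) = 1/(2π·0.0604·21.2) = 0.1243 m·K/W
ΣR = 1.425 m·K/W
ΔT = Q'·ΣR = 188 × 1.425 = 267.9 K
Heat flows outward, so T_out = T_in − ΔT = 295 − 267.9 = 27.1 °C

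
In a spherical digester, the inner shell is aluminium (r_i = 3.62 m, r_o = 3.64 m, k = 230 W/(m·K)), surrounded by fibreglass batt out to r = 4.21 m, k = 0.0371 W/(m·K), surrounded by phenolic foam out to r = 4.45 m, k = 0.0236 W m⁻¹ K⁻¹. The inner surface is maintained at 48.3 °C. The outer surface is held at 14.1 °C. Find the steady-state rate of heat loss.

Q = 278 W

Treat each layer as a resistance in series:
  R_aluminium = (1/3.62 − 1/3.64)/(4πk) = 0.001518/(4π·230) = 5.251×10^-7 K/W
  R_fibreglass batt = (1/3.64 − 1/4.21)/(4πk) = 0.03720/(4π·0.0371) = 0.07978 K/W
  R_phenolic foam = (1/4.21 − 1/4.45)/(4πk) = 0.01281/(4π·0.0236) = 0.04320 K/W
ΣR = 5.251×10^-7 + 0.07978 + 0.04320 = 0.1230 K/W
Q = ΔT/ΣR = (48.3 °C − 14.1 °C)/0.1230 = 278 W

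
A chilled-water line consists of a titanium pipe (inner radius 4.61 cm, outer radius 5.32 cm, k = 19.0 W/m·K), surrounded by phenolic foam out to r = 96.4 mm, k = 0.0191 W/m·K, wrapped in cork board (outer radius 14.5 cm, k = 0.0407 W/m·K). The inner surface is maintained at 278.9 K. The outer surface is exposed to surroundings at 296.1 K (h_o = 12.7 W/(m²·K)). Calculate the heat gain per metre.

Q' = 2.59 W/m

Treat each layer as a resistance in series:
  R'_titanium = ln(0.0532/0.0461)/(2πk) = 0.1432/(2π·19.0) = 0.001200 m·K/W
  R'_phenolic foam = ln(0.0964/0.0532)/(2πk) = 0.5944/(2π·0.0191) = 4.953 m·K/W
  R'_cork board = ln(0.145/0.0964)/(2πk) = 0.4082/(2π·0.0407) = 1.596 m·K/W
  R'_conv,out = 1/(2πr h) = 1/(2π·0.145·12.7) = 0.08643 m·K/W
ΣR = 0.001200 + 4.953 + 1.596 + 0.08643 = 6.637 m·K/W
Q' = ΔT/ΣR = (278.9 K − 296.1 K)/6.637 = -2.59 W/m
(Negative Q' ⇒ heat flows inward; heat gain = 2.59 W/m.)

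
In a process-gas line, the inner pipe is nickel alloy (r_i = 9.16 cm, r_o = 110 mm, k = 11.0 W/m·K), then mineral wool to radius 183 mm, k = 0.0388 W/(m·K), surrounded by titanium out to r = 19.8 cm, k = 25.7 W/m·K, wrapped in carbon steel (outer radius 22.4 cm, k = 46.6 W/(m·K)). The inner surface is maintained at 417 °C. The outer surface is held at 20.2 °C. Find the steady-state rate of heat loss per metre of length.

Q' = 190 W/m

Resistance network (inner→outer):
  R'_nickel alloy = ln(0.110/0.0916)/(2πk) = 0.1830/(2π·11.0) = 0.002648 m·K/W
  R'_mineral wool = ln(0.183/0.110)/(2πk) = 0.5090/(2π·0.0388) = 2.088 m·K/W
  R'_titanium = ln(0.198/0.183)/(2πk) = 0.07878/(2π·25.7) = 4.879×10^-4 m·K/W
  R'_carbon steel = ln(0.224/0.198)/(2πk) = 0.1234/(2π·46.6) = 4.214×10^-4 m·K/W
ΣR = 0.002648 + 2.088 + 4.879×10^-4 + 4.214×10^-4 = 2.092 m·K/W
Q' = ΔT/ΣR = (417 °C − 20.2 °C)/2.092 = 190 W/m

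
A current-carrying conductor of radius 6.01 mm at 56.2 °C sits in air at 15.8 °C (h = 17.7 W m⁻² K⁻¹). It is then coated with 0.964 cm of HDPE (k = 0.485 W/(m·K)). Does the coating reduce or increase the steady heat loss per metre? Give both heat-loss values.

increases: 27.0 → 45.5 W/m

Critical radius for a cylinder: r_cr = k/h = 0.0274 m = 2.74 cm.
Outer radius after coating: r₂ = 0.00601 + 0.00964 = 0.01565 m.
Since r₁ < r_cr and r₂ ≤ r_cr, the coating moves toward the maximum at r_cr — heat loss rises.
Bare: R = 1/(2πr₁h) = 1.496 m·K/W; Q = 40.4/1.496 = 27.0 W/m.
Coated: R = R_cond + R_conv = 0.8886 m·K/W; Q = 40.4/0.8886 = 45.5 W/m.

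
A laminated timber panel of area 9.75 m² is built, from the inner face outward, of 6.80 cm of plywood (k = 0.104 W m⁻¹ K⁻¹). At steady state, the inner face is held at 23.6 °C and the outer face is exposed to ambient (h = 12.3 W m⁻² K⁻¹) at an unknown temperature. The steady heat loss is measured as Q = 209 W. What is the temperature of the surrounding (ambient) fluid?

T_out = 7.84 °C

Series resistances:
  R_plywood = L/(kA) = 0.0680/(0.104·9.75) = 0.06706 K/W
  R_conv,out = 1/(hA) = 1/(12.3·9.75) = 0.008339 K/W
ΣR = 0.07540 K/W
ΔT = Q·ΣR = 209 × 0.07540 = 15.76 K
Heat flows outward, so T_out = T_in − ΔT = 23.6 − 15.76 = 7.84 °C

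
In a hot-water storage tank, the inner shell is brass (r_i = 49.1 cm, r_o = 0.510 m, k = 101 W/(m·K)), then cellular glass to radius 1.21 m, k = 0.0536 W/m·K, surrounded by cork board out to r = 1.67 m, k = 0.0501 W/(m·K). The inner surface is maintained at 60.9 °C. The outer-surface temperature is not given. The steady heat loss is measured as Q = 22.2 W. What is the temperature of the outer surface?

Sum the resistances:
  R_brass = (1/0.491 − 1/0.510)/(4πk) = 0.07588/(4π·101) = 5.978×10^-5 K/W
  R_cellular glass = (1/0.510 − 1/1.21)/(4πk) = 1.134/(4π·0.0536) = 1.684 K/W
  R_cork board = (1/1.21 − 1/1.67)/(4πk) = 0.2276/(4π·0.0501) = 0.3616 K/W
ΣR = 2.046 K/W
ΔT = Q·ΣR = 22.2 × 2.046 = 45.42 K
Heat flows outward, so T_out = T_in − ΔT = 60.9 − 45.42 = 15.5 °C

T_out = 15.5 °C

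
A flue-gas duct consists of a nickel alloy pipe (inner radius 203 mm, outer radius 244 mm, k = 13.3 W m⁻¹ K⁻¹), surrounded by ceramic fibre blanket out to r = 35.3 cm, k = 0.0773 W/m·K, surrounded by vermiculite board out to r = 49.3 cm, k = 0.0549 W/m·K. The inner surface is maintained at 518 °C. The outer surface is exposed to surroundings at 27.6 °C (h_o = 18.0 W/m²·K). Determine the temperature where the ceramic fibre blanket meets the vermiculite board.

T = 304 °C

Resistance network (inner→outer):
  R'_nickel alloy = ln(0.244/0.203)/(2πk) = 0.1840/(2π·13.3) = 0.002201 m·K/W
  R'_ceramic fibre blanket = ln(0.353/0.244)/(2πk) = 0.3693/(2π·0.0773) = 0.7604 m·K/W
  R'_vermiculite board = ln(0.493/0.353)/(2πk) = 0.3340/(2π·0.0549) = 0.9684 m·K/W
  R'_conv,out = 1/(2πr h) = 1/(2π·0.493·18.0) = 0.01793 m·K/W
ΣR = 0.002201 + 0.7604 + 0.9684 + 0.01793 = 1.749 m·K/W
Q' = ΔT/ΣR = (518 °C − 27.6 °C)/1.749 = 280.4 W/m
From the inner boundary to the ceramic fibre blanket/vermiculite board interface, ΣR_partial = 0.7626 m·K/W.
T_interface = T_in − Q'·ΣR_partial = 518 °C − (280.4)(0.7626) = 304 °C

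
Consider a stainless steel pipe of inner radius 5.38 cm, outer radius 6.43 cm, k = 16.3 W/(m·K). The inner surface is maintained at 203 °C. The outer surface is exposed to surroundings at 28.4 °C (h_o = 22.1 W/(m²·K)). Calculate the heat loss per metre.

Series thermal resistances, inner to outer:
  R'_stainless steel = ln(0.0643/0.0538)/(2πk) = 0.1783/(2π·16.3) = 0.001741 m·K/W
  R'_conv,out = 1/(2πr h) = 1/(2π·0.0643·22.1) = 0.1120 m·K/W
ΣR = 0.001741 + 0.1120 = 0.1137 m·K/W
Q' = ΔT/ΣR = (203 °C − 28.4 °C)/0.1137 = 1540 W/m

Q' = 1540 W/m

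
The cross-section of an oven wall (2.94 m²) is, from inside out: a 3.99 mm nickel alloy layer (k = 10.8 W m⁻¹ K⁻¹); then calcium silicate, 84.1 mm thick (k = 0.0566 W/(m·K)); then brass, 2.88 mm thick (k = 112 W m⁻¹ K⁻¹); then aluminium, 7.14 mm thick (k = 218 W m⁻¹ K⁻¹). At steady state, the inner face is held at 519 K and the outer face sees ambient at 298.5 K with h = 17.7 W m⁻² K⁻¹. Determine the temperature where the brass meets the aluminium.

T = 306.6 K

Treat each layer as a resistance in series:
  R_nickel alloy = L/(kA) = 0.00399/(10.8·2.94) = 1.257×10^-4 K/W
  R_calcium silicate = L/(kA) = 0.0841/(0.0566·2.94) = 0.5054 K/W
  R_brass = L/(kA) = 0.00288/(112·2.94) = 8.746×10^-6 K/W
  R_aluminium = L/(kA) = 0.00714/(218·2.94) = 1.114×10^-5 K/W
  R_conv,out = 1/(hA) = 1/(17.7·2.94) = 0.01922 K/W
ΣR = 1.257×10^-4 + 0.5054 + 8.746×10^-6 + 1.114×10^-5 + 0.01922 = 0.5248 K/W
Q = ΔT/ΣR = (519 K − 298.5 K)/0.5248 = 420.2 W
From the inner boundary to the brass/aluminium interface, ΣR_partial = 0.5055 K/W.
T_interface = T_in − Q·ΣR_partial = 519 K − (420.2)(0.5055) = 306.6 K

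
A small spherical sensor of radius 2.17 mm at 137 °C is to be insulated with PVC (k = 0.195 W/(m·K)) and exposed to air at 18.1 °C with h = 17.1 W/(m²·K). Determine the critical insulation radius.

For a sphere, r_cr = 2k_ins/h = 2·0.195/17.1 = 0.0228 m = 2.28 cm

r_cr = 2.28 cm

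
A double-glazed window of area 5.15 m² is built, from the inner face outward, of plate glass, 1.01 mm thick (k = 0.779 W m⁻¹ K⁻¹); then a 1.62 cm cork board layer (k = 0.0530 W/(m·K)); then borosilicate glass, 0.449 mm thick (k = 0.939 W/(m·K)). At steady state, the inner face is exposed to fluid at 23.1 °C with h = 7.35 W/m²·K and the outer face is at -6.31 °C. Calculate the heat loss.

Q = 342 W

Resistance network (inner→outer):
  R_conv,in = 1/(hA) = 1/(7.35·5.15) = 0.02642 K/W
  R_plate glass = L/(kA) = 0.00101/(0.779·5.15) = 2.518×10^-4 K/W
  R_cork board = L/(kA) = 0.0162/(0.0530·5.15) = 0.05935 K/W
  R_borosilicate glass = L/(kA) = 4.49×10^-4/(0.939·5.15) = 9.285×10^-5 K/W
ΣR = 0.02642 + 2.518×10^-4 + 0.05935 + 9.285×10^-5 = 0.08611 K/W
Q = ΔT/ΣR = (23.1 °C − -6.31 °C)/0.08611 = 342 W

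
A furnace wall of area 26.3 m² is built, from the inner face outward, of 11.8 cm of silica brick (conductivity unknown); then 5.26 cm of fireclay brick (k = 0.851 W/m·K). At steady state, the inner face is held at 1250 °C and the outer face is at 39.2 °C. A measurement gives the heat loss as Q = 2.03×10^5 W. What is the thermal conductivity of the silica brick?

k = 1.24 W/m·K

ΣR = ΔT/Q = |1250 − 39.2|/2.03×10^5 = 0.005965 K/W
Known resistances:
  R_fireclay brick = L/(kA) = 0.0526/(0.851·26.3) = 0.002350 K/W
R_silica brick = ΣR − ΣR_known = 0.005965 − 0.002350 = 0.003615 K/W
L/(kA) = 0.003615 ⇒ k = 0.118/(0.003615·26.3) = 1.24 W/m·K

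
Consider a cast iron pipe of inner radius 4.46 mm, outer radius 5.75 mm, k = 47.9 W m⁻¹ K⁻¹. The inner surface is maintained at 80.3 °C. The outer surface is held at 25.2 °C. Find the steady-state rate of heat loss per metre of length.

Q' = 2πk·ΔT/ln(r₂/r₁) = 2π × 47.9 × 55.1 / ln(0.00575/0.00446) = 65300 W/m

Q' = 65.3 kW/m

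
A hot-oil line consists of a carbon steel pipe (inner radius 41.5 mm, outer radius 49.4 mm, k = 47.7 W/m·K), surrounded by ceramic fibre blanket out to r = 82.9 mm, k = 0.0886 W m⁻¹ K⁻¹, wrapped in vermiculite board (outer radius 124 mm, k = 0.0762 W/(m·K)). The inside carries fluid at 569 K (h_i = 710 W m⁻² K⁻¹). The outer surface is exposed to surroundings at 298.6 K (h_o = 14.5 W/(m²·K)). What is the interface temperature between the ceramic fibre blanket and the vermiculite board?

T = 433 K

Series thermal resistances, inner to outer:
  R'_conv,in = 1/(2πr h) = 1/(2π·0.0415·710) = 0.005401 m·K/W
  R'_carbon steel = ln(0.0494/0.0415)/(2πk) = 0.1743/(2π·47.7) = 5.814×10^-4 m·K/W
  R'_ceramic fibre blanket = ln(0.0829/0.0494)/(2πk) = 0.5177/(2π·0.0886) = 0.9299 m·K/W
  R'_vermiculite board = ln(0.124/0.0829)/(2πk) = 0.4026/(2π·0.0762) = 0.8410 m·K/W
  R'_conv,out = 1/(2πr h) = 1/(2π·0.124·14.5) = 0.08852 m·K/W
ΣR = 0.005401 + 5.814×10^-4 + 0.9299 + 0.8410 + 0.08852 = 1.865 m·K/W
Q' = ΔT/ΣR = (569 K − 298.6 K)/1.865 = 145.0 W/m
From the inner boundary to the ceramic fibre blanket/vermiculite board interface, ΣR_partial = 0.9359 m·K/W.
T_interface = T_in − Q'·ΣR_partial = 569 K − (145.0)(0.9359) = 433 K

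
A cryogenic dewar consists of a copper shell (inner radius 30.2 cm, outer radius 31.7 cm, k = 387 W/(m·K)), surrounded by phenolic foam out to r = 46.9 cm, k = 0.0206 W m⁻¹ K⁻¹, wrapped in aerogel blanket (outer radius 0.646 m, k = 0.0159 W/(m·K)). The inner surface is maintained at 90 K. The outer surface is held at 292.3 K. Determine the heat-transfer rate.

Q = 29.4 W

Series thermal resistances, inner to outer:
  R_copper = (1/0.302 − 1/0.317)/(4πk) = 0.1567/(4π·387) = 3.222×10^-5 K/W
  R_phenolic foam = (1/0.317 − 1/0.469)/(4πk) = 1.022/(4π·0.0206) = 3.949 K/W
  R_aerogel blanket = (1/0.469 − 1/0.646)/(4πk) = 0.5842/(4π·0.0159) = 2.924 K/W
ΣR = 3.222×10^-5 + 3.949 + 2.924 = 6.873 K/W
Q = ΔT/ΣR = (90 K − 292.3 K)/6.873 = -29.4 W
(Negative Q ⇒ heat flows inward; heat gain = 29.4 W.)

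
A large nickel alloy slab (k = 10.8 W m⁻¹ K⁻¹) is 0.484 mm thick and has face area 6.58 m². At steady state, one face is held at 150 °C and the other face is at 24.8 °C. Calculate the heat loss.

Q = kA·ΔT/L = 10.8 × 6.58 × |150 °C − 24.8 °C| / 4.84×10^-4 = 1.84×10^7 W

Q = 18400 kW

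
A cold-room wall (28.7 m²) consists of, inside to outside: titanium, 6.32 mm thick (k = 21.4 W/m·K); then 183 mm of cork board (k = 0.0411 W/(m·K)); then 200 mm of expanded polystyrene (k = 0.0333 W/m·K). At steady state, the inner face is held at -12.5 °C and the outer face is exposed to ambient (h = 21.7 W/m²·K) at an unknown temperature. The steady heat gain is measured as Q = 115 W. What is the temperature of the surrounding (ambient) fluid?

T_out = 29.6 °C

Series resistances:
  R_titanium = L/(kA) = 0.00632/(21.4·28.7) = 1.029×10^-5 K/W
  R_cork board = L/(kA) = 0.183/(0.0411·28.7) = 0.1551 K/W
  R_expanded polystyrene = L/(kA) = 0.200/(0.0333·28.7) = 0.2093 K/W
  R_conv,out = 1/(hA) = 1/(21.7·28.7) = 0.001606 K/W
ΣR = 0.3660 K/W
ΔT = Q·ΣR = 115 × 0.3660 = 42.09 K
Heat flows inward, so T_out = T_in + ΔT = -12.5 + 42.09 = 29.6 °C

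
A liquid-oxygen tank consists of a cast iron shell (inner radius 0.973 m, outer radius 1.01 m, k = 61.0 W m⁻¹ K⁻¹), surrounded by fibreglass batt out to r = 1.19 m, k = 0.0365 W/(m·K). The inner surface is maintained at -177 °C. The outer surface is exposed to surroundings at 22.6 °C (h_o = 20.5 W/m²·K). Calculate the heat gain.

Q = 606 W

Resistance network (inner→outer):
  R_cast iron = (1/0.973 − 1/1.01)/(4πk) = 0.03765/(4π·61.0) = 4.912×10^-5 K/W
  R_fibreglass batt = (1/1.01 − 1/1.19)/(4πk) = 0.1498/(4π·0.0365) = 0.3265 K/W
  R_conv,out = 1/(4πr²h) = 1/(4π·1.19²·20.5) = 0.002741 K/W
ΣR = 4.912×10^-5 + 0.3265 + 0.002741 = 0.3293 K/W
Q = ΔT/ΣR = (-177 °C − 22.6 °C)/0.3293 = -606 W
(Negative Q ⇒ heat flows inward; heat gain = 606 W.)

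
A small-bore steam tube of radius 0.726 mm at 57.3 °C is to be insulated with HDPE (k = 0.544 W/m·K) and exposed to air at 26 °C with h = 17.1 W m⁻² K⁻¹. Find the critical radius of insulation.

r_cr = 3.18 cm

For a cylinder, r_cr = k_ins/h = 0.544/17.1 = 0.0318 m = 3.18 cm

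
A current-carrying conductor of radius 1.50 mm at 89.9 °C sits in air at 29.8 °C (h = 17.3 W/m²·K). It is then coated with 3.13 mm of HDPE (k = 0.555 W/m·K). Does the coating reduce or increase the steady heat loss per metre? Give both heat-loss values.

Critical radius for a cylinder: r_cr = k/h = 0.0321 m = 3.21 cm.
Outer radius after coating: r₂ = 0.00150 + 0.00313 = 0.00463 m.
Since r₁ < r_cr and r₂ ≤ r_cr, the coating moves toward the maximum at r_cr — heat loss rises.
Bare: R = 1/(2πr₁h) = 6.133 m·K/W; Q = 60.1/6.133 = 9.80 W/m.
Coated: R = R_cond + R_conv = 2.310 m·K/W; Q = 60.1/2.310 = 26.0 W/m.

increases: 9.80 → 26.0 W/m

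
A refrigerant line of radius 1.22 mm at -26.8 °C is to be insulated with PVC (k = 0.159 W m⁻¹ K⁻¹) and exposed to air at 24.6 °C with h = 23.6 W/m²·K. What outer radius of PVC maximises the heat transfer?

For a cylinder, r_cr = k_ins/h = 0.159/23.6 = 0.00674 m = 0.674 cm

r_cr = 0.674 cm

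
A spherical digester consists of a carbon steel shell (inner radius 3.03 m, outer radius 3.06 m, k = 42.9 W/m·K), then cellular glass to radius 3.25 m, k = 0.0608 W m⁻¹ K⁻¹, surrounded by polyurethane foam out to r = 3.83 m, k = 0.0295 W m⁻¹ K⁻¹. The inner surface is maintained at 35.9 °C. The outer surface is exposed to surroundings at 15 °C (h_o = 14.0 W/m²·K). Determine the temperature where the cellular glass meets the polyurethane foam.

Treat each layer as a resistance in series:
  R_carbon steel = (1/3.03 − 1/3.06)/(4πk) = 0.003236/(4π·42.9) = 6.002×10^-6 K/W
  R_cellular glass = (1/3.06 − 1/3.25)/(4πk) = 0.01911/(4π·0.0608) = 0.02501 K/W
  R_polyurethane foam = (1/3.25 − 1/3.83)/(4πk) = 0.04660/(4π·0.0295) = 0.1257 K/W
  R_conv,out = 1/(4πr²h) = 1/(4π·3.83²·14.0) = 3.875×10^-4 K/W
ΣR = 6.002×10^-6 + 0.02501 + 0.1257 + 3.875×10^-4 = 0.1511 K/W
Q = ΔT/ΣR = (35.9 °C − 15 °C)/0.1511 = 138.3 W
From the inner boundary to the cellular glass/polyurethane foam interface, ΣR_partial = 0.02502 K/W.
T_interface = T_in − Q·ΣR_partial = 35.9 °C − (138.3)(0.02502) = 32.4 °C

T = 32.4 °C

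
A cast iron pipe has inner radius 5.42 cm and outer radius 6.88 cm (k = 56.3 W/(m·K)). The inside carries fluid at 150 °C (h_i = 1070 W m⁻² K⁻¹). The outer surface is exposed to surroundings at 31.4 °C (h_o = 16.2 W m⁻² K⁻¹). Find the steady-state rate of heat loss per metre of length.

Treat each layer as a resistance in series:
  R'_conv,in = 1/(2πr h) = 1/(2π·0.0542·1070) = 0.002744 m·K/W
  R'_cast iron = ln(0.0688/0.0542)/(2πk) = 0.2385/(2π·56.3) = 6.743×10^-4 m·K/W
  R'_conv,out = 1/(2πr h) = 1/(2π·0.0688·16.2) = 0.1428 m·K/W
ΣR = 0.002744 + 6.743×10^-4 + 0.1428 = 0.1462 m·K/W
Q' = ΔT/ΣR = (150 °C − 31.4 °C)/0.1462 = 811 W/m

Q' = 811 W/m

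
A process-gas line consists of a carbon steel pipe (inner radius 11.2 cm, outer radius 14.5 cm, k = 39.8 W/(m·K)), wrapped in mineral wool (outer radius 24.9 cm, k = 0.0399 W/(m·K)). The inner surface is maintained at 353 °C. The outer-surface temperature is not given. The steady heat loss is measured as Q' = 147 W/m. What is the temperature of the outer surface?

T_out = 35.8 °C

Series resistances:
  R'_carbon steel = ln(0.145/0.112)/(2πk) = 0.2582/(2π·39.8) = 0.001033 m·K/W
  R'_mineral wool = ln(0.249/0.145)/(2πk) = 0.5407/(2π·0.0399) = 2.157 m·K/W
ΣR = 2.158 m·K/W
ΔT = Q'·ΣR = 147 × 2.158 = 317.2 K
Heat flows outward, so T_out = T_in − ΔT = 353 − 317.2 = 35.8 °C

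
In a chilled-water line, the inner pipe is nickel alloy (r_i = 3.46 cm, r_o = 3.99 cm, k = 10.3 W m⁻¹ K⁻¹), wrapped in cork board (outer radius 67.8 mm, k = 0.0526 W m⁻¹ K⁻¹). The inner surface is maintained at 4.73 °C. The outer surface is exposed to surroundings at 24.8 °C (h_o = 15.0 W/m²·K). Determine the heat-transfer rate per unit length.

Resistance network (inner→outer):
  R'_nickel alloy = ln(0.0399/0.0346)/(2πk) = 0.1425/(2π·10.3) = 0.002202 m·K/W
  R'_cork board = ln(0.0678/0.0399)/(2πk) = 0.5302/(2π·0.0526) = 1.604 m·K/W
  R'_conv,out = 1/(2πr h) = 1/(2π·0.0678·15.0) = 0.1565 m·K/W
ΣR = 0.002202 + 1.604 + 0.1565 = 1.763 m·K/W
Q' = ΔT/ΣR = (4.73 °C − 24.8 °C)/1.763 = -11.4 W/m
(Negative Q' ⇒ heat flows inward; heat gain = 11.4 W/m.)

Q' = 11.4 W/m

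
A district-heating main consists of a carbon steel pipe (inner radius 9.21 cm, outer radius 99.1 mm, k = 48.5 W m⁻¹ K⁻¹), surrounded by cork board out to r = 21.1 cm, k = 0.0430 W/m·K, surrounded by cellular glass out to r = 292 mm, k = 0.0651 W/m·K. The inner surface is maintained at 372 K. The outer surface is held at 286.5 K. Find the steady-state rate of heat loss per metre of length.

Treat each layer as a resistance in series:
  R'_carbon steel = ln(0.0991/0.0921)/(2πk) = 0.07325/(2π·48.5) = 2.404×10^-4 m·K/W
  R'_cork board = ln(0.211/0.0991)/(2πk) = 0.7557/(2π·0.0430) = 2.797 m·K/W
  R'_cellular glass = ln(0.292/0.211)/(2πk) = 0.3249/(2π·0.0651) = 0.7943 m·K/W
ΣR = 2.404×10^-4 + 2.797 + 0.7943 = 3.592 m·K/W
Q' = ΔT/ΣR = (372 K − 286.5 K)/3.592 = 23.8 W/m

Q' = 23.8 W/m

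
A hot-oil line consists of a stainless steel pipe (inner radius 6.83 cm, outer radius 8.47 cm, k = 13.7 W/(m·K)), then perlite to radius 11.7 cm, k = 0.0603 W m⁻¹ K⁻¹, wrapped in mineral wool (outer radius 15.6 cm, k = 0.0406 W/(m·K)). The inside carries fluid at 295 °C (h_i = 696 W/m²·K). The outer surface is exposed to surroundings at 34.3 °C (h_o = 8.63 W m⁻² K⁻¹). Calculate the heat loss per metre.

Treat each layer as a resistance in series:
  R'_conv,in = 1/(2πr h) = 1/(2π·0.0683·696) = 0.003348 m·K/W
  R'_stainless steel = ln(0.0847/0.0683)/(2πk) = 0.2152/(2π·13.7) = 0.002500 m·K/W
  R'_perlite = ln(0.117/0.0847)/(2πk) = 0.3231/(2π·0.0603) = 0.8527 m·K/W
  R'_mineral wool = ln(0.156/0.117)/(2πk) = 0.2877/(2π·0.0406) = 1.128 m·K/W
  R'_conv,out = 1/(2πr h) = 1/(2π·0.156·8.63) = 0.1182 m·K/W
ΣR = 0.003348 + 0.002500 + 0.8527 + 1.128 + 0.1182 = 2.105 m·K/W
Q' = ΔT/ΣR = (295 °C − 34.3 °C)/2.105 = 124 W/m

Q' = 124 W/m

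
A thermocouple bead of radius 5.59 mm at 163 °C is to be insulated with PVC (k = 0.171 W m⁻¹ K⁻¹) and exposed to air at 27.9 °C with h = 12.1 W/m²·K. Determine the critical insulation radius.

r_cr = 2.83 cm

For a sphere, r_cr = 2k_ins/h = 2·0.171/12.1 = 0.0283 m = 2.83 cm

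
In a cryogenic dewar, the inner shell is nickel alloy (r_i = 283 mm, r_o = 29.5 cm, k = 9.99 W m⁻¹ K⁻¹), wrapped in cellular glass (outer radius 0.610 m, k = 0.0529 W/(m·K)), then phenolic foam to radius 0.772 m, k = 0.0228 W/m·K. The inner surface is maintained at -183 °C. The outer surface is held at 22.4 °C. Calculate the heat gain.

Q = 53.6 W

Treat each layer as a resistance in series:
  R_nickel alloy = (1/0.283 − 1/0.295)/(4πk) = 0.1437/(4π·9.99) = 0.001145 K/W
  R_cellular glass = (1/0.295 − 1/0.610)/(4πk) = 1.750/(4π·0.0529) = 2.633 K/W
  R_phenolic foam = (1/0.610 − 1/0.772)/(4πk) = 0.3440/(4π·0.0228) = 1.201 K/W
ΣR = 0.001145 + 2.633 + 1.201 = 3.835 K/W
Q = ΔT/ΣR = (-183 °C − 22.4 °C)/3.835 = -53.6 W
(Negative Q ⇒ heat flows inward; heat gain = 53.6 W.)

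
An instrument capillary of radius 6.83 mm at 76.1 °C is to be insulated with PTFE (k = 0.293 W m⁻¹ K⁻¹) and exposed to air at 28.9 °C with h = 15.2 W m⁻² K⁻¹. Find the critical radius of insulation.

r_cr = 1.93 cm

For a cylinder, r_cr = k_ins/h = 0.293/15.2 = 0.0193 m = 1.93 cm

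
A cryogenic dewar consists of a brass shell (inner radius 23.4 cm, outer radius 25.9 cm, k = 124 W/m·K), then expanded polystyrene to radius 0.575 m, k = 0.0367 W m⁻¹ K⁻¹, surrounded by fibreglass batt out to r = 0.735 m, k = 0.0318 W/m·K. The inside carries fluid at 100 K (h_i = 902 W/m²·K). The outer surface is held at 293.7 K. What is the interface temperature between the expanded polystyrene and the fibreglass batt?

T = 260.6 K

Resistance network (inner→outer):
  R_conv,in = 1/(4πr²h) = 1/(4π·0.234²·902) = 0.001611 K/W
  R_brass = (1/0.234 − 1/0.259)/(4πk) = 0.4125/(4π·124) = 2.647×10^-4 K/W
  R_expanded polystyrene = (1/0.259 − 1/0.575)/(4πk) = 2.122/(4π·0.0367) = 4.601 K/W
  R_fibreglass batt = (1/0.575 − 1/0.735)/(4πk) = 0.3786/(4π·0.0318) = 0.9474 K/W
ΣR = 0.001611 + 2.647×10^-4 + 4.601 + 0.9474 = 5.550 K/W
Q = ΔT/ΣR = (100 K − 293.7 K)/5.550 = -34.90 W
From the inner boundary to the expanded polystyrene/fibreglass batt interface, ΣR_partial = 4.603 K/W.
T_interface = T_in − Q·ΣR_partial = 100 K − (-34.90)(4.603) = 260.6 K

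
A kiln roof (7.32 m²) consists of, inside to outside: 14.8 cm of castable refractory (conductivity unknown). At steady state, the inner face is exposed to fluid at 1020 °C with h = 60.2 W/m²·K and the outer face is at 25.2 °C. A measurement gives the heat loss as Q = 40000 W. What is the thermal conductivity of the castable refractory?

k = 0.895 W/m·K

ΣR = ΔT/Q = |1020 − 25.2|/40000 = 0.02487 K/W
Known resistances:
  R_conv,in = 1/(hA) = 1/(60.2·7.32) = 0.002269 K/W
R_castable refractory = ΣR − ΣR_known = 0.02487 − 0.002269 = 0.02260 K/W
L/(kA) = 0.02260 ⇒ k = 0.148/(0.02260·7.32) = 0.895 W/m·K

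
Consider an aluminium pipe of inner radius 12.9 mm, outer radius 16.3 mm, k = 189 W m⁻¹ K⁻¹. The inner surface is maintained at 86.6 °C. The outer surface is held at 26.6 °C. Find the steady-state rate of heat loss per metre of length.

Q' = 305 kW/m

Q' = 2πk·ΔT/ln(r₂/r₁) = 2π × 189 × 60 / ln(0.0163/0.0129) = 3.05×10^5 W/m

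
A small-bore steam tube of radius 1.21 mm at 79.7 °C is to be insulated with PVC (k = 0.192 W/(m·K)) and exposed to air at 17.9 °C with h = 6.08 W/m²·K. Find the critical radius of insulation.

r_cr = 3.16 cm

For a cylinder, r_cr = k_ins/h = 0.192/6.08 = 0.0316 m = 3.16 cm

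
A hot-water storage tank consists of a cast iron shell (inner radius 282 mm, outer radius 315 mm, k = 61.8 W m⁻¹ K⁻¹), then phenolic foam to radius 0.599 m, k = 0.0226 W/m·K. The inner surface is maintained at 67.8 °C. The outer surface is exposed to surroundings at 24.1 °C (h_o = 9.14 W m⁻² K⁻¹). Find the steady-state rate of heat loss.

Q = 8.21 W

Resistance network (inner→outer):
  R_cast iron = (1/0.282 − 1/0.315)/(4πk) = 0.3715/(4π·61.8) = 4.784×10^-4 K/W
  R_phenolic foam = (1/0.315 − 1/0.599)/(4πk) = 1.505/(4π·0.0226) = 5.300 K/W
  R_conv,out = 1/(4πr²h) = 1/(4π·0.599²·9.14) = 0.02427 K/W
ΣR = 4.784×10^-4 + 5.300 + 0.02427 = 5.325 K/W
Q = ΔT/ΣR = (67.8 °C − 24.1 °C)/5.325 = 8.21 W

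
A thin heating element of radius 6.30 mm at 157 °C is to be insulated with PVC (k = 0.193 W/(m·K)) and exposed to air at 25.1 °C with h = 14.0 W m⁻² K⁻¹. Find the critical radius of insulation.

r_cr = 1.38 cm

For a cylinder, r_cr = k_ins/h = 0.193/14.0 = 0.0138 m = 1.38 cm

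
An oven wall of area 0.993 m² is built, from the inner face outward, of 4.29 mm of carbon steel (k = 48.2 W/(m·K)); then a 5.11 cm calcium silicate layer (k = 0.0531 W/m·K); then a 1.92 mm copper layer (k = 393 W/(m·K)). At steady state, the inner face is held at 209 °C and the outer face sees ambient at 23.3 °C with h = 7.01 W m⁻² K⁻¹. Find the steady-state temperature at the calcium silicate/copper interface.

T = 47.3 °C

Resistance network (inner→outer):
  R_carbon steel = L/(kA) = 0.00429/(48.2·0.993) = 8.963×10^-5 K/W
  R_calcium silicate = L/(kA) = 0.0511/(0.0531·0.993) = 0.9691 K/W
  R_copper = L/(kA) = 0.00192/(393·0.993) = 4.920×10^-6 K/W
  R_conv,out = 1/(hA) = 1/(7.01·0.993) = 0.1437 K/W
ΣR = 8.963×10^-5 + 0.9691 + 4.920×10^-6 + 0.1437 = 1.113 K/W
Q = ΔT/ΣR = (209 °C − 23.3 °C)/1.113 = 166.8 W
From the inner boundary to the calcium silicate/copper interface, ΣR_partial = 0.9692 K/W.
T_interface = T_in − Q·ΣR_partial = 209 °C − (166.8)(0.9692) = 47.3 °C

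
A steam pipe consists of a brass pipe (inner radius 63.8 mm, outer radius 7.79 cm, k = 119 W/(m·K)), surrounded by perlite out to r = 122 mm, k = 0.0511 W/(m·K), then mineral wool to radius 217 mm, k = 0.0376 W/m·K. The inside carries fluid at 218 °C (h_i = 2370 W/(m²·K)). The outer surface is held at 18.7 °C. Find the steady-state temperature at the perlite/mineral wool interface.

T = 145 °C

Resistance network (inner→outer):
  R'_conv,in = 1/(2πr h) = 1/(2π·0.0638·2370) = 0.001053 m·K/W
  R'_brass = ln(0.0779/0.0638)/(2πk) = 0.1997/(2π·119) = 2.670×10^-4 m·K/W
  R'_perlite = ln(0.122/0.0779)/(2πk) = 0.4486/(2π·0.0511) = 1.397 m·K/W
  R'_mineral wool = ln(0.217/0.122)/(2πk) = 0.5759/(2π·0.0376) = 2.438 m·K/W
ΣR = 0.001053 + 2.670×10^-4 + 1.397 + 2.438 = 3.836 m·K/W
Q' = ΔT/ΣR = (218 °C − 18.7 °C)/3.836 = 51.96 W/m
From the inner boundary to the perlite/mineral wool interface, ΣR_partial = 1.398 m·K/W.
T_interface = T_in − Q'·ΣR_partial = 218 °C − (51.96)(1.398) = 145 °C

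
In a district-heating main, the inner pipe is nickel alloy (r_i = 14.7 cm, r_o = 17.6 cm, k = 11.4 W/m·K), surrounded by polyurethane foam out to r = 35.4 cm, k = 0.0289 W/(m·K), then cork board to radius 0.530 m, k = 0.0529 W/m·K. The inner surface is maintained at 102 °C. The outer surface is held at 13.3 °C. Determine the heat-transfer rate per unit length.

Treat each layer as a resistance in series:
  R'_nickel alloy = ln(0.176/0.147)/(2πk) = 0.1801/(2π·11.4) = 0.002514 m·K/W
  R'_polyurethane foam = ln(0.354/0.176)/(2πk) = 0.6988/(2π·0.0289) = 3.848 m·K/W
  R'_cork board = ln(0.530/0.354)/(2πk) = 0.4036/(2π·0.0529) = 1.214 m·K/W
ΣR = 0.002514 + 3.848 + 1.214 = 5.065 m·K/W
Q' = ΔT/ΣR = (102 °C − 13.3 °C)/5.065 = 17.5 W/m

Q' = 17.5 W/m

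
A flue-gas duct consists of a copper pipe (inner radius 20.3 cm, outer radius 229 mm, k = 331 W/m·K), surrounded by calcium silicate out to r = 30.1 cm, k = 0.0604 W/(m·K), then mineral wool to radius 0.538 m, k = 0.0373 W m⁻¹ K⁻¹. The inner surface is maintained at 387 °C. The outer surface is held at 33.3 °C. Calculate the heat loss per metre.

Q' = 111 W/m

Resistance network (inner→outer):
  R'_copper = ln(0.229/0.203)/(2πk) = 0.1205/(2π·331) = 5.795×10^-5 m·K/W
  R'_calcium silicate = ln(0.301/0.229)/(2πk) = 0.2734/(2π·0.0604) = 0.7204 m·K/W
  R'_mineral wool = ln(0.538/0.301)/(2πk) = 0.5807/(2π·0.0373) = 2.478 m·K/W
ΣR = 5.795×10^-5 + 0.7204 + 2.478 = 3.198 m·K/W
Q' = ΔT/ΣR = (387 °C − 33.3 °C)/3.198 = 111 W/m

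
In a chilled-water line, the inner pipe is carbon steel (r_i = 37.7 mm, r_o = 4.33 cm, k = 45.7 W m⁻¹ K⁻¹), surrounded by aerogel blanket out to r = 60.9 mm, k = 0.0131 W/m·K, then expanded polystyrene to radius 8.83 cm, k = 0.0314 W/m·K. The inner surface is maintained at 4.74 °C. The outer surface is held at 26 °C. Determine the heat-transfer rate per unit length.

Series thermal resistances, inner to outer:
  R'_carbon steel = ln(0.0433/0.0377)/(2πk) = 0.1385/(2π·45.7) = 4.823×10^-4 m·K/W
  R'_aerogel blanket = ln(0.0609/0.0433)/(2πk) = 0.3411/(2π·0.0131) = 4.144 m·K/W
  R'_expanded polystyrene = ln(0.0883/0.0609)/(2πk) = 0.3715/(2π·0.0314) = 1.883 m·K/W
ΣR = 4.823×10^-4 + 4.144 + 1.883 = 6.027 m·K/W
Q' = ΔT/ΣR = (4.74 °C − 26 °C)/6.027 = -3.53 W/m
(Negative Q' ⇒ heat flows inward; heat gain = 3.53 W/m.)

Q' = 3.53 W/m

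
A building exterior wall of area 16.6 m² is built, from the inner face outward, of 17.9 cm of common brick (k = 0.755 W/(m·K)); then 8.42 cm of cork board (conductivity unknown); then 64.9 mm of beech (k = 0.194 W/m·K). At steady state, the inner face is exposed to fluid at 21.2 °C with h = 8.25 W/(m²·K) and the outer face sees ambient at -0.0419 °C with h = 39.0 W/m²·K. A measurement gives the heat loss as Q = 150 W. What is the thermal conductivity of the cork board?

ΣR = ΔT/Q = |21.2 − -0.0419|/150 = 0.1416 K/W
Known resistances:
  R_conv,in = 1/(hA) = 1/(8.25·16.6) = 0.007302 K/W
  R_common brick = L/(kA) = 0.179/(0.755·16.6) = 0.01428 K/W
  R_beech = L/(kA) = 0.0649/(0.194·16.6) = 0.02015 K/W
  R_conv,out = 1/(hA) = 1/(39.0·16.6) = 0.001545 K/W
R_cork board = ΣR − ΣR_known = 0.1416 − 0.04328 = 0.09832 K/W
L/(kA) = 0.09832 ⇒ k = 0.0842/(0.09832·16.6) = 0.0516 W/m·K

k = 0.0516 W/m·K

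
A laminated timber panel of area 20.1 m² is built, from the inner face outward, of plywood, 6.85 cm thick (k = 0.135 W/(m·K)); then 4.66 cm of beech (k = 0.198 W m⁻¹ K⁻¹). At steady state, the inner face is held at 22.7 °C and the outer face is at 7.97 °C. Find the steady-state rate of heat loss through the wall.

Q = 399 W

Series thermal resistances, inner to outer:
  R_plywood = L/(kA) = 0.0685/(0.135·20.1) = 0.02524 K/W
  R_beech = L/(kA) = 0.0466/(0.198·20.1) = 0.01171 K/W
ΣR = 0.02524 + 0.01171 = 0.03695 K/W
Q = ΔT/ΣR = (22.7 °C − 7.97 °C)/0.03695 = 399 W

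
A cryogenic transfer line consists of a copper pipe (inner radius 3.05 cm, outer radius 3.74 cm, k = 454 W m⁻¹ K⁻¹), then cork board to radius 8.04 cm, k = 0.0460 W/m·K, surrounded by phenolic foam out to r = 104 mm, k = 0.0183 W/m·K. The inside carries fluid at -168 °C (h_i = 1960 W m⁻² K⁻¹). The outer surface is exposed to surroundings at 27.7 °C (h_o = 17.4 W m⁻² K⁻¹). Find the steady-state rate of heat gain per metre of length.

Q' = 39.3 W/m

Treat each layer as a resistance in series:
  R'_conv,in = 1/(2πr h) = 1/(2π·0.0305·1960) = 0.002662 m·K/W
  R'_copper = ln(0.0374/0.0305)/(2πk) = 0.2039/(2π·454) = 7.149×10^-5 m·K/W
  R'_cork board = ln(0.0804/0.0374)/(2πk) = 0.7653/(2π·0.0460) = 2.648 m·K/W
  R'_phenolic foam = ln(0.104/0.0804)/(2πk) = 0.2574/(2π·0.0183) = 2.238 m·K/W
  R'_conv,out = 1/(2πr h) = 1/(2π·0.104·17.4) = 0.08795 m·K/W
ΣR = 0.002662 + 7.149×10^-5 + 2.648 + 2.238 + 0.08795 = 4.977 m·K/W
Q' = ΔT/ΣR = (-168 °C − 27.7 °C)/4.977 = -39.3 W/m
(Negative Q' ⇒ heat flows inward; heat gain = 39.3 W/m.)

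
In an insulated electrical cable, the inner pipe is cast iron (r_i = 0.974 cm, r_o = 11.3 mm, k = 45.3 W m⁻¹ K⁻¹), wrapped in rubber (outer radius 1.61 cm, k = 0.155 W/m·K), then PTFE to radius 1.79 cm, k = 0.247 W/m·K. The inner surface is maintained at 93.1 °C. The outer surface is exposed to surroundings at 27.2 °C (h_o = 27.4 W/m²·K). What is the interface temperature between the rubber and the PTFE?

Resistance network (inner→outer):
  R'_cast iron = ln(0.0113/0.00974)/(2πk) = 0.1486/(2π·45.3) = 5.219×10^-4 m·K/W
  R'_rubber = ln(0.0161/0.0113)/(2πk) = 0.3540/(2π·0.155) = 0.3635 m·K/W
  R'_PTFE = ln(0.0179/0.0161)/(2πk) = 0.1060/(2π·0.247) = 0.06829 m·K/W
  R'_conv,out = 1/(2πr h) = 1/(2π·0.0179·27.4) = 0.3245 m·K/W
ΣR = 5.219×10^-4 + 0.3635 + 0.06829 + 0.3245 = 0.7568 m·K/W
Q' = ΔT/ΣR = (93.1 °C − 27.2 °C)/0.7568 = 87.08 W/m
From the inner boundary to the rubber/PTFE interface, ΣR_partial = 0.3640 m·K/W.
T_interface = T_in − Q'·ΣR_partial = 93.1 °C − (87.08)(0.3640) = 61.4 °C

T = 61.4 °C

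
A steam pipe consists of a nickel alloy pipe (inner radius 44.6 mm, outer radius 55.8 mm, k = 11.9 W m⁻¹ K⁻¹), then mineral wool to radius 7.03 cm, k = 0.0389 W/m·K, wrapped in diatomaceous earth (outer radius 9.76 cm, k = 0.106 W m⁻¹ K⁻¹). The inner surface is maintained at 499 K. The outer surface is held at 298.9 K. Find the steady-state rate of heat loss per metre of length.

Q' = 139 W/m

Resistance network (inner→outer):
  R'_nickel alloy = ln(0.0558/0.0446)/(2πk) = 0.2240/(2π·11.9) = 0.002996 m·K/W
  R'_mineral wool = ln(0.0703/0.0558)/(2πk) = 0.2310/(2π·0.0389) = 0.9451 m·K/W
  R'_diatomaceous earth = ln(0.0976/0.0703)/(2πk) = 0.3281/(2π·0.106) = 0.4926 m·K/W
ΣR = 0.002996 + 0.9451 + 0.4926 = 1.441 m·K/W
Q' = ΔT/ΣR = (499 K − 298.9 K)/1.441 = 139 W/m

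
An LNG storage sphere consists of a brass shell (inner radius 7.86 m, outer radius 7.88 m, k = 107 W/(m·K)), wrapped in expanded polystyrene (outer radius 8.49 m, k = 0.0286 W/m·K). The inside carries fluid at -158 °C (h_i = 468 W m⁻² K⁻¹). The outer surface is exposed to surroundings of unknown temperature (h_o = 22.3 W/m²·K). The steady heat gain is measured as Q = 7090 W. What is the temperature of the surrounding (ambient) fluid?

T_out = 22.2 °C

Sum the resistances:
  R_conv,in = 1/(4πr²h) = 1/(4π·7.86²·468) = 2.752×10^-6 K/W
  R_brass = (1/7.86 − 1/7.88)/(4πk) = 3.229×10^-4/(4π·107) = 2.402×10^-7 K/W
  R_expanded polystyrene = (1/7.88 − 1/8.49)/(4πk) = 0.009118/(4π·0.0286) = 0.02537 K/W
  R_conv,out = 1/(4πr²h) = 1/(4π·8.49²·22.3) = 4.951×10^-5 K/W
ΣR = 0.02542 K/W
ΔT = Q·ΣR = 7090 × 0.02542 = 180.2 K
Heat flows inward, so T_out = T_in + ΔT = -158 + 180.2 = 22.2 °C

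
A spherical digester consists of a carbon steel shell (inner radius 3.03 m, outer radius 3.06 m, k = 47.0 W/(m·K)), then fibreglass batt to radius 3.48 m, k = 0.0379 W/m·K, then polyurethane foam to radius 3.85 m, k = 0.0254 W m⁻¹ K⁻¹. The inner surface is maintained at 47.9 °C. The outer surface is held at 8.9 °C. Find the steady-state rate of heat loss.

Treat each layer as a resistance in series:
  R_carbon steel = (1/3.03 − 1/3.06)/(4πk) = 0.003236/(4π·47.0) = 5.478×10^-6 K/W
  R_fibreglass batt = (1/3.06 − 1/3.48)/(4πk) = 0.03944/(4π·0.0379) = 0.08281 K/W
  R_polyurethane foam = (1/3.48 − 1/3.85)/(4πk) = 0.02762/(4π·0.0254) = 0.08652 K/W
ΣR = 5.478×10^-6 + 0.08281 + 0.08652 = 0.1693 K/W
Q = ΔT/ΣR = (47.9 °C − 8.9 °C)/0.1693 = 230 W

Q = 230 W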